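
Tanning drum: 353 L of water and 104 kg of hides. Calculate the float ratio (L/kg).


3.4

Float ratio = water / hide weight
Ratio = 353 / 104 = 3.4


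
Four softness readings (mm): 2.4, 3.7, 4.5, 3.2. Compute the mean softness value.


3.45 mm

Sum = 2.4 + 3.7 + 4.5 + 3.2
Mean = 13.8 / 4 = 3.45 mm


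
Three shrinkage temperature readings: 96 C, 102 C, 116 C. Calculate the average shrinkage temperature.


104.7 C

Average = (96 + 102 + 116) / 3
Average = 314 / 3 = 104.7 C


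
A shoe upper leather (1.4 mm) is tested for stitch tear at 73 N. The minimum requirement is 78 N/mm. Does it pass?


STS = 52.1 N/mm
Passes: No


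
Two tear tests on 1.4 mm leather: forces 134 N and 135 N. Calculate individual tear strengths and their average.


Tear 1 = 95.7 N/mm
Tear 2 = 96.4 N/mm
Average = 96.1 N/mm

Tear 1 = 134 / 1.4 = 95.7 N/mm
Tear 2 = 135 / 1.4 = 96.4 N/mm
Average = (95.7 + 96.4) / 2 = 96.1 N/mm


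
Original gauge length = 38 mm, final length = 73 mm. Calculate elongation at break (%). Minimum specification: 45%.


Extension = 73 - 38 = 35 mm
Elongation = 35 / 38 x 100 = 92.1%
Minimum required: 45%
Meets specification: Yes


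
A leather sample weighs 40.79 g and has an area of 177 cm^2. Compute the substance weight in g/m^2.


Substance weight = mass / area x 10000
SW = 40.79 / 177 x 10000
SW = 2304.5 g/m^2


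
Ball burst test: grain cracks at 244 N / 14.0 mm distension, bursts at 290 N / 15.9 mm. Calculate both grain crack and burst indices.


Crack index = 17.4 N/mm
Burst index = 18.2 N/mm

Crack index = 244 / 14.0 = 17.4 N/mm
Burst index = 290 / 15.9 = 18.2 N/mm


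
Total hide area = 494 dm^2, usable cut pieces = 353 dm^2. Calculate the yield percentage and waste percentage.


Yield = 353 / 494 x 100 = 71.5%
Waste = 494 - 353 = 141 dm^2
Waste% = 100 - 71.5 = 28.5%


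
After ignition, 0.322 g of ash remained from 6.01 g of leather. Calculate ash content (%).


5.36%

Ash% = 0.322 / 6.01 x 100
Ash% = 5.36%


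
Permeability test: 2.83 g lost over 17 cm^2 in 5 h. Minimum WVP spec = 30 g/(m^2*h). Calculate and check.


WVP = 332.94 g/(m^2*h)
Meets specification: Yes

WVP = 2.83 / (17 x 5) x 10000 = 332.94 g/(m^2*h)
Minimum: 30 g/(m^2*h)
Meets spec: Yes


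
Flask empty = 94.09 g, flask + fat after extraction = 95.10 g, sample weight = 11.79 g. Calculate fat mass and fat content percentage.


Fat mass = 1.01 g
Fat content = 8.6%

Fat mass = 95.10 - 94.09 = 1.01 g
Fat% = 1.01 / 11.79 x 100 = 8.6%


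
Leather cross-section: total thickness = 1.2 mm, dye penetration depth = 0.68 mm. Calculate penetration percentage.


56.7%

Penetration% = 0.68 / 1.2 x 100
Penetration = 56.7%


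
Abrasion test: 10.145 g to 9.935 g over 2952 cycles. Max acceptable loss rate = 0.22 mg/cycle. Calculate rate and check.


Rate = 0.071 mg/cycle
Passes: Yes


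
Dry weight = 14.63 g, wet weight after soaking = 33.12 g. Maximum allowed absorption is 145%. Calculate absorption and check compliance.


WA = (33.12 - 14.63) / 14.63 x 100 = 126.4%
Maximum allowed: 145%
Compliant: Yes


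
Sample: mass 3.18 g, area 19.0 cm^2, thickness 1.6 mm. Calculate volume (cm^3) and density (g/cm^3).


Thickness in cm = 1.6 / 10 = 0.16 cm
Volume = 19.0 x 0.16 = 3.040 cm^3
Density = 3.18 / 3.040 = 1.046 g/cm^3


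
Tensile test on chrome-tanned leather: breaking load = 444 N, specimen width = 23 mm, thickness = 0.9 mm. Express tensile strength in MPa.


Cross-section = 23 x 0.9 = 20.7 mm^2
TS = 444 / 20.7 = 21.45 MPa
(1 N/mm^2 = 1 MPa)


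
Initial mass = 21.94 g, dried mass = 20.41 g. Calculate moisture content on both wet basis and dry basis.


Wet basis = 7.0%
Dry basis = 7.5%


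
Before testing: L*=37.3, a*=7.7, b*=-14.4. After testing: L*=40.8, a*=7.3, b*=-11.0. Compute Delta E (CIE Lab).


dL = 40.8 - 37.3 = 3.5
da = 7.3 - 7.7 = -0.4
db = -11.0 - (-14.4) = 3.4
dE = sqrt((3.5)^2 + (-0.4)^2 + (3.4)^2) = 4.90


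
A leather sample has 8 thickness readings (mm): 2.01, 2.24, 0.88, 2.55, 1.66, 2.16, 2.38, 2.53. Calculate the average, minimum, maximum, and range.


Average = 2.05 mm
Min = 0.88 mm
Max = 2.55 mm
Range = 1.67 mm


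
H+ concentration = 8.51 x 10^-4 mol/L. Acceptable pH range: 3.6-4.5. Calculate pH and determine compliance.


pH = -log10(8.51 x 10^-4) = 3.07
Range: 3.6 to 4.5
Compliant: No


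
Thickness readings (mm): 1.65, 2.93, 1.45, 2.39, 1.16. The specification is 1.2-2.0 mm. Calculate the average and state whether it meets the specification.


Average = 1.92 mm
Within specification: Yes


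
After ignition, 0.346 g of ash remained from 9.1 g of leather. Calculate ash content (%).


Ash% = 0.346 / 9.1 x 100
Ash% = 3.80%


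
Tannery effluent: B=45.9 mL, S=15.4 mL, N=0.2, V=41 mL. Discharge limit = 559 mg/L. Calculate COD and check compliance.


COD = (45.9 - 15.4) x 0.2 x 8000 / 41 = 1190.2 mg/L
Limit: 559 mg/L
Compliant: No


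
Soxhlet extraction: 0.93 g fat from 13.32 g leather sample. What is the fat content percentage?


7.0%


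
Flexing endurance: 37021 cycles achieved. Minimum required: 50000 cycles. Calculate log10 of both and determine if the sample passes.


Achieved: log10 = 4.57
Required: log10 = 4.70
Passes: No

log10(37021) = 4.57
log10(50000) = 4.70
Passes: No


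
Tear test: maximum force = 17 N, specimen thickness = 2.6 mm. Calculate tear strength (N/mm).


Tear strength = force / thickness
Tear = 17 / 2.6 = 6.5 N/mm


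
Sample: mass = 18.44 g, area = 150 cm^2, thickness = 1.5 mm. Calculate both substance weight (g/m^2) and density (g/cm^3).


SW = 18.44 / 150 x 10000 = 1229.3 g/m^2
Volume = 150 x 1.5 / 10 = 22.50 cm^3
Density = 18.44 / 22.50 = 0.820 g/cm^3


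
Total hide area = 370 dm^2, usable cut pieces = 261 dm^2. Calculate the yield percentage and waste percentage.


Yield = 70.5%
Waste = 29.5%


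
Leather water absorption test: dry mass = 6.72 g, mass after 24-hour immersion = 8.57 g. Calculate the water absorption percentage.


27.5%


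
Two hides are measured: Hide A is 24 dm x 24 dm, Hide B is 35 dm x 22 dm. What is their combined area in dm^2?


Hide A area = 24 x 24 = 576 dm^2
Hide B area = 35 x 22 = 770 dm^2
Total = 576 + 770 = 1346 dm^2


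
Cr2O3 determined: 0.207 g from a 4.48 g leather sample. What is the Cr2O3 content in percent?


4.62%

Cr2O3% = 0.207 / 4.48 x 100
Cr2O3% = 4.62%


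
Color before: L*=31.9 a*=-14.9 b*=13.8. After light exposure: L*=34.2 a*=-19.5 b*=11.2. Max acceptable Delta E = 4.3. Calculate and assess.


dL = 2.3, da = -4.6, db = -2.6
dE = sqrt((2.3)^2 + (-4.6)^2 + (-2.6)^2) = 5.76
Max = 4.3
Passes: No


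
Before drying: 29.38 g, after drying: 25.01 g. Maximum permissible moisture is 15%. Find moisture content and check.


MC = (29.38 - 25.01) / 29.38 x 100 = 14.9%
Maximum: 15%
Acceptable: Yes


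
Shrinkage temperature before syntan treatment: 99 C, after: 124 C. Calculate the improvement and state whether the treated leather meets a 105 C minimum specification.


Improvement = 124 - 99 = 25 C
Spec check: 124 C >= 105 C? Yes


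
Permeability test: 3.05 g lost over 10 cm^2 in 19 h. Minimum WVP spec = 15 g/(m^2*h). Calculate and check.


WVP = 160.53 g/(m^2*h)
Meets specification: Yes

WVP = 3.05 / (10 x 19) x 10000 = 160.53 g/(m^2*h)
Minimum: 15 g/(m^2*h)
Meets spec: Yes


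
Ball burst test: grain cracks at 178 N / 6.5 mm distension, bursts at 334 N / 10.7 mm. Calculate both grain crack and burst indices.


Crack index = 27.4 N/mm
Burst index = 31.2 N/mm

Crack index = 178 / 6.5 = 27.4 N/mm
Burst index = 334 / 10.7 = 31.2 N/mm


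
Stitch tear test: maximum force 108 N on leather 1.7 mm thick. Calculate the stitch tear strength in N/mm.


63.5 N/mm


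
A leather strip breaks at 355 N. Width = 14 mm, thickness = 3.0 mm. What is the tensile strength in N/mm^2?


8.45 N/mm^2


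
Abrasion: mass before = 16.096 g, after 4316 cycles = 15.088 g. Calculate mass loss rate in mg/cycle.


0.234 mg/cycle

Mass loss = 16.096 - 15.088 = 1.008 g
Rate = 1.008 / 4316 x 1000 = 0.234 mg/cycle


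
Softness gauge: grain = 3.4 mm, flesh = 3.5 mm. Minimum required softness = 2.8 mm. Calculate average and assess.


Average = (3.4 + 3.5) / 2 = 3.45 mm
Minimum = 2.8 mm
Meets requirement: Yes


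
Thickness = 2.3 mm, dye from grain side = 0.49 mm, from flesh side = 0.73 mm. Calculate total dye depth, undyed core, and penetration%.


Total dyed = 1.22 mm
Undyed core = 1.08 mm
Penetration = 53.0%

Total dyed = 0.49 + 0.73 = 1.22 mm
Undyed core = 2.3 - 1.22 = 1.08 mm
Penetration = 1.22 / 2.3 x 100 = 53.0%


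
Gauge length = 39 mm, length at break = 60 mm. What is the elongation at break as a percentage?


53.8%

Extension = 60 - 39 = 21 mm
Elongation = 21 / 39 x 100 = 53.8%


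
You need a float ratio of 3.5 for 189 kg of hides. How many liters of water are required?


Water = hide weight x target ratio
Water = 189 x 3.5 = 661.5 L


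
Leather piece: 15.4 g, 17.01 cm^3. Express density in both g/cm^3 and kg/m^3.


0.905 g/cm^3
905 kg/m^3

Density = 15.4 / 17.01 = 0.905 g/cm^3
Convert: 0.905 x 1000 = 905 kg/m^3


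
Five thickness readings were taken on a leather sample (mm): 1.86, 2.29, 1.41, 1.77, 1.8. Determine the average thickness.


Sum = 1.86 + 2.29 + 1.41 + 1.77 + 1.8 = 9.13
Average = 9.13 / 5 = 1.83 mm


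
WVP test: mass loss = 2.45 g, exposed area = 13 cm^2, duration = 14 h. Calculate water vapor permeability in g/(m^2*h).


WVP = mass_loss / (area x time) x 10000
WVP = 2.45 / (13 x 14) x 10000
WVP = 2.45 / 182 x 10000 = 134.62 g/(m^2*h)


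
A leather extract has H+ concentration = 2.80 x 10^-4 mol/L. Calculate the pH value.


pH = 3.55

pH = -log10[H+]
pH = -log10(2.80 x 10^-4) = 3.55


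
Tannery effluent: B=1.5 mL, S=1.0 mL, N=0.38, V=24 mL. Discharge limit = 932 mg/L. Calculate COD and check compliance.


COD = (1.5 - 1.0) x 0.38 x 8000 / 24 = 63.3 mg/L
Limit: 932 mg/L
Compliant: Yes


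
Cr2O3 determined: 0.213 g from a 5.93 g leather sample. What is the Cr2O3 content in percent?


Cr2O3% = 0.213 / 5.93 x 100
Cr2O3% = 3.59%


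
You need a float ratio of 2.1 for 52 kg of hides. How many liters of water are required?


Water = hide weight x target ratio
Water = 52 x 2.1 = 109.2 L


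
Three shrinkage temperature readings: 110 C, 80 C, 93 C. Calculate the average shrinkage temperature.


94.3 C

Average = (110 + 80 + 93) / 3
Average = 283 / 3 = 94.3 C


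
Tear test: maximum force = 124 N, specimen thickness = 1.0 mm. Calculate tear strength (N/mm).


Tear strength = force / thickness
Tear = 124 / 1.0 = 124.0 N/mm


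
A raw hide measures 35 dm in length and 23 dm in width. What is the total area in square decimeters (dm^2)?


805 dm^2

Area = length x width
Area = 35 x 23 = 805 dm^2


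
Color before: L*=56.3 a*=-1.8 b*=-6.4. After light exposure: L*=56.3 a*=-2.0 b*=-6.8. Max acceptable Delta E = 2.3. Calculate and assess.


Delta E = 0.45
Passes: Yes

dL = 0.0, da = -0.2, db = -0.4
dE = sqrt((0.0)^2 + (-0.2)^2 + (-0.4)^2) = 0.45
Max = 2.3
Passes: Yes


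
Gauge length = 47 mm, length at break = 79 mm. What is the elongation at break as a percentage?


Extension = 79 - 47 = 32 mm
Elongation = 32 / 47 x 100 = 68.1%


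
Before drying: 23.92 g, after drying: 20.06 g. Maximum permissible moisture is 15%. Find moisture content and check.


MC = (23.92 - 20.06) / 23.92 x 100 = 16.1%
Maximum: 15%
Acceptable: No


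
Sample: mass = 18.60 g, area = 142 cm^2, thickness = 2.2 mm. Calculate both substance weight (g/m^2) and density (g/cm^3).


Substance weight = 1309.9 g/m^2
Density = 0.595 g/cm^3


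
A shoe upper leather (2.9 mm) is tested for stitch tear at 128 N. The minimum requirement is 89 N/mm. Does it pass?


STS = 44.1 N/mm
Passes: No

STS = 128 / 2.9 = 44.1 N/mm
Minimum required: 89 N/mm
Passes: No


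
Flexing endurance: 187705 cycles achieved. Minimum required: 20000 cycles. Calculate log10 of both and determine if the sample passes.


log10(187705) = 5.27
log10(20000) = 4.30
Passes: Yes


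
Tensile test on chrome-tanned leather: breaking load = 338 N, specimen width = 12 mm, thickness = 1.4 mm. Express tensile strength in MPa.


Cross-section = 12 x 1.4 = 16.8 mm^2
TS = 338 / 16.8 = 20.12 MPa
(1 N/mm^2 = 1 MPa)


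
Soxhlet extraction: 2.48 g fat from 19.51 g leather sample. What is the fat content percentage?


Fat content = 2.48 / 19.51 x 100
Fat = 12.7%


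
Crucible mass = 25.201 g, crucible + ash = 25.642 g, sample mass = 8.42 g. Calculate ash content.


Ash mass = 25.642 - 25.201 = 0.441 g
Ash% = 0.441 / 8.42 x 100 = 5.24%


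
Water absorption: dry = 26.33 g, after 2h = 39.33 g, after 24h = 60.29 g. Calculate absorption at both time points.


2h absorption = 49.4%
24h absorption = 129.0%


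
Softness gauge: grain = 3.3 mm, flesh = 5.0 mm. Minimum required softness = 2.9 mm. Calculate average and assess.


Average = (3.3 + 5.0) / 2 = 4.15 mm
Minimum = 2.9 mm
Meets requirement: Yes


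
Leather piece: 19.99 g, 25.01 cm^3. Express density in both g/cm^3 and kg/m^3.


0.799 g/cm^3
799 kg/m^3


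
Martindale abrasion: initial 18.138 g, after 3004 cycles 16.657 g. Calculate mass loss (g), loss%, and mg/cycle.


Loss = 18.138 - 16.657 = 1.481 g
Loss% = 1.481 / 18.138 x 100 = 8.17%
Rate = 1.481 / 3004 x 1000 = 0.493 mg/cycle


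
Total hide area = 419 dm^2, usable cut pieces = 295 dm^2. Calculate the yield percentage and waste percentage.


Yield = 295 / 419 x 100 = 70.4%
Waste = 419 - 295 = 124 dm^2
Waste% = 100 - 70.4 = 29.6%


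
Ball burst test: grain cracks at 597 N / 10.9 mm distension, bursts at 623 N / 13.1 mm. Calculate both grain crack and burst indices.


Crack index = 597 / 10.9 = 54.8 N/mm
Burst index = 623 / 13.1 = 47.6 N/mm


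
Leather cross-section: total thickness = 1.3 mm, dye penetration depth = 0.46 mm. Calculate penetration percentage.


35.4%

Penetration% = 0.46 / 1.3 x 100
Penetration = 35.4%


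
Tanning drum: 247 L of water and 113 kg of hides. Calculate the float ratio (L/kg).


2.2

Float ratio = water / hide weight
Ratio = 247 / 113 = 2.2


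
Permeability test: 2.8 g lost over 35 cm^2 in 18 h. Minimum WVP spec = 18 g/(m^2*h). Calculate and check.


WVP = 2.8 / (35 x 18) x 10000 = 44.44 g/(m^2*h)
Minimum: 18 g/(m^2*h)
Meets spec: Yes


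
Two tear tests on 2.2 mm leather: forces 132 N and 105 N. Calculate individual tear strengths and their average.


Tear 1 = 132 / 2.2 = 60.0 N/mm
Tear 2 = 105 / 2.2 = 47.7 N/mm
Average = (60.0 + 47.7) / 2 = 53.9 N/mm


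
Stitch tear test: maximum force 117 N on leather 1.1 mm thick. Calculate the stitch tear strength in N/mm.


Stitch tear strength = force / thickness
STS = 117 / 1.1 = 106.4 N/mm


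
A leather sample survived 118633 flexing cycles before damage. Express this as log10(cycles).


log10(118633) = 5.07


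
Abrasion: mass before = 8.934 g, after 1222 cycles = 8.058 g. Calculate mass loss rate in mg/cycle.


Mass loss = 8.934 - 8.058 = 0.876 g
Rate = 0.876 / 1222 x 1000 = 0.717 mg/cycle


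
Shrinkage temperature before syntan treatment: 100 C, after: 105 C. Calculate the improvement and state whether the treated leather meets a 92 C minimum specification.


Improvement = 5 C
Meets 92 C spec: Yes

Improvement = 105 - 100 = 5 C
Spec check: 105 C >= 92 C? Yes


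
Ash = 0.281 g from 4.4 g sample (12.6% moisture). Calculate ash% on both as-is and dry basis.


As-is ash% = 0.281 / 4.4 x 100 = 6.39%
Dry mass = 4.4 x (100 - 12.6) / 100 = 3.8456 g
Dry-basis ash% = 0.281 / 3.8456 x 100 = 7.31%


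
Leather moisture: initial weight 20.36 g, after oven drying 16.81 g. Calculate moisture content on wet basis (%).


17.4%

Moisture = 20.36 - 16.81 = 3.55 g
MC = 3.55 / 20.36 x 100 = 17.4%


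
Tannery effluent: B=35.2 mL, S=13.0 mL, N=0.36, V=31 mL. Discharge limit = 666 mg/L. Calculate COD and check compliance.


COD = (35.2 - 13.0) x 0.36 x 8000 / 31 = 2062.5 mg/L
Limit: 666 mg/L
Compliant: No


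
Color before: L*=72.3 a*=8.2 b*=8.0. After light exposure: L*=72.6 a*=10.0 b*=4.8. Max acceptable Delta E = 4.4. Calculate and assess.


dL = 0.3, da = 1.8, db = -3.2
dE = sqrt((0.3)^2 + (1.8)^2 + (-3.2)^2) = 3.68
Max = 4.4
Passes: Yes


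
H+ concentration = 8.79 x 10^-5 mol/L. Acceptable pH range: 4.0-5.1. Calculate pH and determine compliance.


pH = -log10(8.79 x 10^-5) = 4.06
Range: 4.0 to 5.1
Compliant: Yes


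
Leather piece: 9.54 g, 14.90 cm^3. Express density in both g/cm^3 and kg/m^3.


0.640 g/cm^3
640 kg/m^3

Density = 9.54 / 14.90 = 0.640 g/cm^3
Convert: 0.640 x 1000 = 640 kg/m^3


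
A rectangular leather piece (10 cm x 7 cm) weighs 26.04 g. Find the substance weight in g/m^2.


3720.0 g/m^2

Area = 10 x 7 = 70 cm^2
SW = 26.04 / 70 x 10000 = 3720.0 g/m^2


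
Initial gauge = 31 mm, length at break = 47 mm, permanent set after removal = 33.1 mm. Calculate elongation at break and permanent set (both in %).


Elongation at break = 51.6%
Permanent set = 6.8%


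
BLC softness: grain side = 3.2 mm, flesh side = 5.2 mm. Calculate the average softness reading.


4.20 mm

Average = (3.2 + 5.2) / 2
Average = 4.20 mm


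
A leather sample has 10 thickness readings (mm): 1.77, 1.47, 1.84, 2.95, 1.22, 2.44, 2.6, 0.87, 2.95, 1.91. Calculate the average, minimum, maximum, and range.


Sum = 20.02
Average = 20.02 / 10 = 2.00 mm
Minimum = 0.87 mm
Maximum = 2.95 mm
Range = 2.95 - 0.87 = 2.08 mm


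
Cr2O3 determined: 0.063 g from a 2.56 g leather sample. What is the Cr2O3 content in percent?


Cr2O3% = 0.063 / 2.56 x 100
Cr2O3% = 2.46%


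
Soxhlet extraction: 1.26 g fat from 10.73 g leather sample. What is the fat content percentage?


11.7%

Fat content = 1.26 / 10.73 x 100
Fat = 11.7%


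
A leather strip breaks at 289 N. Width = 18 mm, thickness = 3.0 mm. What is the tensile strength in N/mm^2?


Cross-sectional area = 18 x 3.0 = 54.0 mm^2
Tensile strength = 289 / 54.0 = 5.35 N/mm^2


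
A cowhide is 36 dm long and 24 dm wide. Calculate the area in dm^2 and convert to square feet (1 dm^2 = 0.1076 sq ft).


864 dm^2
92.97 sq ft


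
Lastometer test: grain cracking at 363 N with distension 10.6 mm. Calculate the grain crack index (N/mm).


34.2 N/mm

Grain crack index = force / distension
Index = 363 / 10.6 = 34.2 N/mm


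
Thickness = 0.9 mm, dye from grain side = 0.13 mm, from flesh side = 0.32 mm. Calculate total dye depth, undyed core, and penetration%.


Total dyed = 0.13 + 0.32 = 0.45 mm
Undyed core = 0.9 - 0.45 = 0.45 mm
Penetration = 0.45 / 0.9 x 100 = 50.0%


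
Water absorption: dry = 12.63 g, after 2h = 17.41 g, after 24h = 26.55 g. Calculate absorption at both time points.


2h absorption = 37.8%
24h absorption = 110.2%


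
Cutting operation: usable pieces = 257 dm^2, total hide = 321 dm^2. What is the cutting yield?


Yield = usable / total x 100
Yield = 257 / 321 x 100 = 80.1%


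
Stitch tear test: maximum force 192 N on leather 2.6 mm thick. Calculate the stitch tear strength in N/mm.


73.8 N/mm

Stitch tear strength = force / thickness
STS = 192 / 2.6 = 73.8 N/mm


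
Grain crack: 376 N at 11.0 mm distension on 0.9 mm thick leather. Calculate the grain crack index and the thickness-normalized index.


Crack index = 376 / 11.0 = 34.2 N/mm
Normalized = 34.2 / 0.9 = 38.0 N/mm per mm


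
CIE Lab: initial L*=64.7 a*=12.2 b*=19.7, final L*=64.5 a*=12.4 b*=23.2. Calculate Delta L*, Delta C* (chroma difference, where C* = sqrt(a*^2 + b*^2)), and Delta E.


Delta L* = -0.2
Delta C* = 3.13
Delta E = 3.51


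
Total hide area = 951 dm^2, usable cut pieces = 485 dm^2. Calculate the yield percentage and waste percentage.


Yield = 51.0%
Waste = 49.0%

Yield = 485 / 951 x 100 = 51.0%
Waste = 951 - 485 = 466 dm^2
Waste% = 100 - 51.0 = 49.0%


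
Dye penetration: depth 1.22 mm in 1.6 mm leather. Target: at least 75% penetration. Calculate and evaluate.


Penetration = 76.3%
Meets target: Yes


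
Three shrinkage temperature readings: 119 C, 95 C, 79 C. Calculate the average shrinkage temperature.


97.7 C


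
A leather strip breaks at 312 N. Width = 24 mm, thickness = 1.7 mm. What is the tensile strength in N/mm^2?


Cross-sectional area = 24 x 1.7 = 40.8 mm^2
Tensile strength = 312 / 40.8 = 7.65 N/mm^2


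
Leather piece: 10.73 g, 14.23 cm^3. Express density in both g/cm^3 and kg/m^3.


Density = 10.73 / 14.23 = 0.754 g/cm^3
Convert: 0.754 x 1000 = 754 kg/m^3


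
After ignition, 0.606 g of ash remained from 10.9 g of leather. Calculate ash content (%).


Ash% = 0.606 / 10.9 x 100
Ash% = 5.56%


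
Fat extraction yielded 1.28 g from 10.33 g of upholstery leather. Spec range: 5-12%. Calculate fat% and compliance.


Fat content = 12.4%
Compliant: No

Fat% = 1.28 / 10.33 x 100 = 12.4%
Spec range: 5-12%
Compliant: No


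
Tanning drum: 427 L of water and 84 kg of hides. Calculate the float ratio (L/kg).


5.1


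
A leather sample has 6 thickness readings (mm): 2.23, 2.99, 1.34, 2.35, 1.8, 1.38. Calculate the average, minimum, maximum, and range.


Average = 2.02 mm
Min = 1.34 mm
Max = 2.99 mm
Range = 1.65 mm


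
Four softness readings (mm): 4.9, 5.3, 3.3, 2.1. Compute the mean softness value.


3.90 mm


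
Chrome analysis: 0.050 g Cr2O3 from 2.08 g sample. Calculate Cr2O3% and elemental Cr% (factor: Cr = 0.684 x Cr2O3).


Cr2O3 = 2.40%
Cr = 1.64%


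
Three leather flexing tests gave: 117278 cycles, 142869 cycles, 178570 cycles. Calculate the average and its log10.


Average = (117278 + 142869 + 178570) / 3 = 146239 cycles
log10(146239) = 5.17


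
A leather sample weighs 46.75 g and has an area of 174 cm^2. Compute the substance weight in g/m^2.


Substance weight = mass / area x 10000
SW = 46.75 / 174 x 10000
SW = 2686.8 g/m^2


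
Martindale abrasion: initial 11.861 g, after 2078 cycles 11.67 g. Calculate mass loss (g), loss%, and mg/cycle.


Mass loss = 0.191 g
Loss = 1.61%
Rate = 0.092 mg/cycle

Loss = 11.861 - 11.67 = 0.191 g
Loss% = 0.191 / 11.861 x 100 = 1.61%
Rate = 0.191 / 2078 x 1000 = 0.092 mg/cycle


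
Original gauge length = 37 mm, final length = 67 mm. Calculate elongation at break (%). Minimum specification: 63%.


Elongation = 81.1%
Meets spec: Yes

Extension = 67 - 37 = 30 mm
Elongation = 30 / 37 x 100 = 81.1%
Minimum required: 63%
Meets specification: Yes


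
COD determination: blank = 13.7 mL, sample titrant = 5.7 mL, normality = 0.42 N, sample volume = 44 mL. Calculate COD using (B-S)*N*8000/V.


610.9 mg/L

COD = (13.7 - 5.7) x 0.42 x 8000 / 44
COD = 8.0 x 0.42 x 8000 / 44
COD = 610.9 mg/L


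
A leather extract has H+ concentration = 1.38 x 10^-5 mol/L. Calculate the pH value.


pH = -log10[H+]
pH = -log10(1.38 x 10^-5) = 4.86


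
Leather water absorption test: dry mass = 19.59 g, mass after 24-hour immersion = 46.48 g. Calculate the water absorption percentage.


137.3%


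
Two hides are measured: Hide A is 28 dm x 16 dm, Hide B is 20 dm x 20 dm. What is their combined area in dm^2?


Hide A area = 28 x 16 = 448 dm^2
Hide B area = 20 x 20 = 400 dm^2
Total = 448 + 400 = 848 dm^2


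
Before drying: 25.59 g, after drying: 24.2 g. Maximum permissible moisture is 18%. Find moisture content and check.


MC = (25.59 - 24.2) / 25.59 x 100 = 5.4%
Maximum: 18%
Acceptable: Yes


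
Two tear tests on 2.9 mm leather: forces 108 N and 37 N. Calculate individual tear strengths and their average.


Tear 1 = 37.2 N/mm
Tear 2 = 12.8 N/mm
Average = 25.0 N/mm

Tear 1 = 108 / 2.9 = 37.2 N/mm
Tear 2 = 37 / 2.9 = 12.8 N/mm
Average = (37.2 + 12.8) / 2 = 25.0 N/mm


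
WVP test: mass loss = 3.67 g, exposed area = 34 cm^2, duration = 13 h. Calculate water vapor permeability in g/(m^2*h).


83.03 g/(m^2*h)

WVP = mass_loss / (area x time) x 10000
WVP = 3.67 / (34 x 13) x 10000
WVP = 3.67 / 442 x 10000 = 83.03 g/(m^2*h)


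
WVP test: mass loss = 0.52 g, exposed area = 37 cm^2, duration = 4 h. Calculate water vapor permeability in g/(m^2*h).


35.14 g/(m^2*h)

WVP = mass_loss / (area x time) x 10000
WVP = 0.52 / (37 x 4) x 10000
WVP = 0.52 / 148 x 10000 = 35.14 g/(m^2*h)


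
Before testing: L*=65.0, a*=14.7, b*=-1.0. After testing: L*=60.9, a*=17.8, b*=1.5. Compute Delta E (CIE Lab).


Delta E = 5.72


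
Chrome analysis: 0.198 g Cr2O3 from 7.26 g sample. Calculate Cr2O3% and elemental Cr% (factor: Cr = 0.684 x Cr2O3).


Cr2O3% = 0.198 / 7.26 x 100 = 2.73%
Cr% = 2.73 x 0.684 = 1.87%


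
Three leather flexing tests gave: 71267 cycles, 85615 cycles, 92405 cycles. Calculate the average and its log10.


Average = 83096 cycles
log10 = 4.92

Average = (71267 + 85615 + 92405) / 3 = 83096 cycles
log10(83096) = 4.92


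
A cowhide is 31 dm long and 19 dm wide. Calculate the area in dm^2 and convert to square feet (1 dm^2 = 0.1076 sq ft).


Area = 31 x 19 = 589 dm^2
Conversion: 589 x 0.1076 = 63.38 sq ft


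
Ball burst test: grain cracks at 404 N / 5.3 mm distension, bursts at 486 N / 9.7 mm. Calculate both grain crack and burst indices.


Crack index = 76.2 N/mm
Burst index = 50.1 N/mm

Crack index = 404 / 5.3 = 76.2 N/mm
Burst index = 486 / 9.7 = 50.1 N/mm


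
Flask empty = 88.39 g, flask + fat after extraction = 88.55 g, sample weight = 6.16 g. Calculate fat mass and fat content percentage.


Fat mass = 88.55 - 88.39 = 0.16 g
Fat% = 0.16 / 6.16 x 100 = 2.6%


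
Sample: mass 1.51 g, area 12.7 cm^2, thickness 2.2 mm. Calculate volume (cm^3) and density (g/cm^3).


Thickness in cm = 2.2 / 10 = 0.22 cm
Volume = 12.7 x 0.22 = 2.794 cm^3
Density = 1.51 / 2.794 = 0.540 g/cm^3


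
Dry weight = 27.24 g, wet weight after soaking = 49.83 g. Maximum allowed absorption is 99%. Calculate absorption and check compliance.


WA = (49.83 - 27.24) / 27.24 x 100 = 82.9%
Maximum allowed: 99%
Compliant: Yes


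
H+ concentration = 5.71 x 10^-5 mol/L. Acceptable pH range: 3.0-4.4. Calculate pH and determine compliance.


pH = 4.24
Compliant: Yes

pH = -log10(5.71 x 10^-5) = 4.24
Range: 3.0 to 4.4
Compliant: Yes


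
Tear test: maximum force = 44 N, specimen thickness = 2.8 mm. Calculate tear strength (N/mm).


Tear strength = force / thickness
Tear = 44 / 2.8 = 15.7 N/mm


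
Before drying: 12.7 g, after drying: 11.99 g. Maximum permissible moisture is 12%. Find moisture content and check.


MC = (12.7 - 11.99) / 12.7 x 100 = 5.6%
Maximum: 12%
Acceptable: Yes


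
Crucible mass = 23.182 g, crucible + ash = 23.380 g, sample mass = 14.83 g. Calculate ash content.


Ash mass = 23.380 - 23.182 = 0.198 g
Ash% = 0.198 / 14.83 x 100 = 1.34%


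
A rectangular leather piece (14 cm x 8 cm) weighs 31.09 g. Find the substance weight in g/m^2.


2775.9 g/m^2

Area = 14 x 8 = 112 cm^2
SW = 31.09 / 112 x 10000 = 2775.9 g/m^2


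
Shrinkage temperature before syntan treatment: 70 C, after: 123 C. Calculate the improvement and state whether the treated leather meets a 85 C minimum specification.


Improvement = 123 - 70 = 53 C
Spec check: 123 C >= 85 C? Yes


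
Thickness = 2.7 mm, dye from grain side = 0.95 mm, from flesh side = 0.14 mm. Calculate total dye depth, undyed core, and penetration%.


Total dyed = 1.09 mm
Undyed core = 1.61 mm
Penetration = 40.4%


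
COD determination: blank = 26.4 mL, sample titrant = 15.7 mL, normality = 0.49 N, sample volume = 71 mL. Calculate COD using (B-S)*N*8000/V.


COD = (26.4 - 15.7) x 0.49 x 8000 / 71
COD = 10.7 x 0.49 x 8000 / 71
COD = 590.8 mg/L


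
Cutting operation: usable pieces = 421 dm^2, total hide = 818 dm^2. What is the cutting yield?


51.5%


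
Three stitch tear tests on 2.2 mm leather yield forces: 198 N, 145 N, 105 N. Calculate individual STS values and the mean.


STS1 = 90.0 N/mm
STS2 = 65.9 N/mm
STS3 = 47.7 N/mm
Mean = 67.9 N/mm

STS1 = 198 / 2.2 = 90.0 N/mm
STS2 = 145 / 2.2 = 65.9 N/mm
STS3 = 105 / 2.2 = 47.7 N/mm
Mean = (90.0 + 65.9 + 47.7) / 3 = 67.9 N/mm


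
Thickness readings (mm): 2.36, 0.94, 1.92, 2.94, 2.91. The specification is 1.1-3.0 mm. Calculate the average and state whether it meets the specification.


Average = 2.21 mm
Within specification: Yes

Sum = 11.07
Average = 11.07 / 5 = 2.21 mm
Specification range: 1.1 to 3.0 mm
Within spec: Yes


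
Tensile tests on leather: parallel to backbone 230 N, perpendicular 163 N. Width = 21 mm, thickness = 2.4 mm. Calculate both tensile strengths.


Parallel = 4.56 N/mm^2
Perpendicular = 3.23 N/mm^2


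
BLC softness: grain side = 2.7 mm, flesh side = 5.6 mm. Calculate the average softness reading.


4.15 mm

Average = (2.7 + 5.6) / 2
Average = 4.15 mm


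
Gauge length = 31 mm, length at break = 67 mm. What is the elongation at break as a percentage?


Extension = 67 - 31 = 36 mm
Elongation = 36 / 31 x 100 = 116.1%


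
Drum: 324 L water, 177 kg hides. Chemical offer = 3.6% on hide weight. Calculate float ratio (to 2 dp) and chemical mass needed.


Float ratio = 324 / 177 = 1.83
Chemical = 177 x 3.6 / 100 = 6.372 kg


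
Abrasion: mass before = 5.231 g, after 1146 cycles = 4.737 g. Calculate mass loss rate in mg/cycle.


Mass loss = 5.231 - 4.737 = 0.494 g
Rate = 0.494 / 1146 x 1000 = 0.431 mg/cycle


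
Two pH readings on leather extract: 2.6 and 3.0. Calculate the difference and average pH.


Difference = |2.6 - 3.0| = 0.4
Average = (2.6 + 3.0) / 2 = 2.80


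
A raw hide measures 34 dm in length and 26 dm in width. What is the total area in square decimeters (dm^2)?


884 dm^2


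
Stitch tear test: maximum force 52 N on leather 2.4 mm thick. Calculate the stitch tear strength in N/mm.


Stitch tear strength = force / thickness
STS = 52 / 2.4 = 21.7 N/mm


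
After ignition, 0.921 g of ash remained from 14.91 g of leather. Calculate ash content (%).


6.18%

Ash% = 0.921 / 14.91 x 100
Ash% = 6.18%


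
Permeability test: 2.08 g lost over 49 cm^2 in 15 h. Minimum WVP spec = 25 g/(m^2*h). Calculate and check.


WVP = 28.30 g/(m^2*h)
Meets specification: Yes

WVP = 2.08 / (49 x 15) x 10000 = 28.30 g/(m^2*h)
Minimum: 25 g/(m^2*h)
Meets spec: Yes


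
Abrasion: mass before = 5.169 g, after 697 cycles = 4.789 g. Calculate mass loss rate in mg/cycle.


0.545 mg/cycle


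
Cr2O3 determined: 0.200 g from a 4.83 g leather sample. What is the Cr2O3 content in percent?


4.14%


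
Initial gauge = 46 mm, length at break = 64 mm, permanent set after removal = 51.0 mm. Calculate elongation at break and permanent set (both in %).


Elongation at break = 39.1%
Permanent set = 10.9%

Elongation at break = (64 - 46) / 46 x 100 = 39.1%
Permanent set = (51.0 - 46) / 46 x 100 = 10.9%


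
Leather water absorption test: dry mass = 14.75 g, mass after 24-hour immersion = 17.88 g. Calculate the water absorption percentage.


21.2%


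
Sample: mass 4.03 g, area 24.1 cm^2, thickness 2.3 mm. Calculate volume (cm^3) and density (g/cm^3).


Volume = 5.543 cm^3
Density = 0.727 g/cm^3

Thickness in cm = 2.3 / 10 = 0.23 cm
Volume = 24.1 x 0.23 = 5.543 cm^3
Density = 4.03 / 5.543 = 0.727 g/cm^3


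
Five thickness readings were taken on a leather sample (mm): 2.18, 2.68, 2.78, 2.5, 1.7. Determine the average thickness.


2.37 mm


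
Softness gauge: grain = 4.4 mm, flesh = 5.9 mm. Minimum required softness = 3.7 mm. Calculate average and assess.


Average = (4.4 + 5.9) / 2 = 5.15 mm
Minimum = 3.7 mm
Meets requirement: Yes


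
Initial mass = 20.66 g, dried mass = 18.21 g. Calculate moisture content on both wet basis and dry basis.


Moisture lost = 20.66 - 18.21 = 2.45 g
Wet basis MC = 2.45 / 20.66 x 100 = 11.9%
Dry basis MC = 2.45 / 18.21 x 100 = 13.5%


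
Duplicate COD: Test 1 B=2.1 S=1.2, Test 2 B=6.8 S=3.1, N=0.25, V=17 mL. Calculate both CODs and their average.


COD1 = (2.1 - 1.2) x 0.25 x 8000 / 17 = 105.9 mg/L
COD2 = (6.8 - 3.1) x 0.25 x 8000 / 17 = 435.3 mg/L
Average = (105.9 + 435.3) / 2 = 270.6 mg/L


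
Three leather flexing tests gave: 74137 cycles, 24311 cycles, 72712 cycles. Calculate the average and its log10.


Average = 57053 cycles
log10 = 4.76


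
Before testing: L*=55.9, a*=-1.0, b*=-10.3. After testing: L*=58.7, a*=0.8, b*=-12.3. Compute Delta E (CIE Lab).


Delta E = 3.88

dL = 58.7 - 55.9 = 2.8
da = 0.8 - (-1.0) = 1.8
db = -12.3 - (-10.3) = -2.0
dE = sqrt((2.8)^2 + (1.8)^2 + (-2.0)^2) = 3.88


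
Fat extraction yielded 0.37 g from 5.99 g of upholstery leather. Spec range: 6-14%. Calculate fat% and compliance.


Fat% = 0.37 / 5.99 x 100 = 6.2%
Spec range: 6-14%
Compliant: Yes


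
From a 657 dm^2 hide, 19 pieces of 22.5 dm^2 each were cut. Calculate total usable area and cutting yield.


Total usable = 19 x 22.5 = 427.5 dm^2
Yield = 427.5 / 657 x 100 = 65.1%


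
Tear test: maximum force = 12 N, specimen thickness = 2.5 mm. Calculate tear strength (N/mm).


Tear strength = force / thickness
Tear = 12 / 2.5 = 4.8 N/mm


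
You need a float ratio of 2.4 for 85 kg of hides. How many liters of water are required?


Water = hide weight x target ratio
Water = 85 x 2.4 = 204.0 L


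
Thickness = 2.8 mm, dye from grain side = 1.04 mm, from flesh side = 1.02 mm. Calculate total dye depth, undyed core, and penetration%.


Total dyed = 1.04 + 1.02 = 2.06 mm
Undyed core = 2.8 - 2.06 = 0.74 mm
Penetration = 2.06 / 2.8 x 100 = 73.6%


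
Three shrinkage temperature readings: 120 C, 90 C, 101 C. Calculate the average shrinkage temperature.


Average = (120 + 90 + 101) / 3
Average = 311 / 3 = 103.7 C


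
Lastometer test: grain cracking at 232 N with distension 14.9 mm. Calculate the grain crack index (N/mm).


Grain crack index = force / distension
Index = 232 / 14.9 = 15.6 N/mm


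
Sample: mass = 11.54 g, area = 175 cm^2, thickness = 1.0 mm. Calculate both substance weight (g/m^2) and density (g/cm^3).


SW = 11.54 / 175 x 10000 = 659.4 g/m^2
Volume = 175 x 1.0 / 10 = 17.50 cm^3
Density = 11.54 / 17.50 = 0.659 g/cm^3


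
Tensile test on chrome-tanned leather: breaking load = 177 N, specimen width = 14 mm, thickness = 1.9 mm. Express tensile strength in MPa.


6.65 MPa

Cross-section = 14 x 1.9 = 26.6 mm^2
TS = 177 / 26.6 = 6.65 MPa
(1 N/mm^2 = 1 MPa)


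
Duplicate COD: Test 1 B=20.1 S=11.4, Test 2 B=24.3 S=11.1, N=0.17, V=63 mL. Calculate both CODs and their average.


COD1 = 187.8 mg/L
COD2 = 285.0 mg/L
Average = 236.4 mg/L


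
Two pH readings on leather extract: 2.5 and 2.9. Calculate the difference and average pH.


Difference = |2.5 - 2.9| = 0.4
Average = (2.5 + 2.9) / 2 = 2.70


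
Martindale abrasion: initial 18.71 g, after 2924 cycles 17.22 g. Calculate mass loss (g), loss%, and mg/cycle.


Mass loss = 1.490 g
Loss = 7.96%
Rate = 0.510 mg/cycle

Loss = 18.71 - 17.22 = 1.490 g
Loss% = 1.490 / 18.71 x 100 = 7.96%
Rate = 1.490 / 2924 x 1000 = 0.510 mg/cycle


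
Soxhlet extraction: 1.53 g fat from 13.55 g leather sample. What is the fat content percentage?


11.3%


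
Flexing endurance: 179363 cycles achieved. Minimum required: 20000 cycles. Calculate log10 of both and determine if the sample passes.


log10(179363) = 5.25
log10(20000) = 4.30
Passes: Yes


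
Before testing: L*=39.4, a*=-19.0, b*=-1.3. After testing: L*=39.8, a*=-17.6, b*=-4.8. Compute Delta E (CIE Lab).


dL = 39.8 - 39.4 = 0.4
da = -17.6 - (-19.0) = 1.4
db = -4.8 - (-1.3) = -3.5
dE = sqrt((0.4)^2 + (1.4)^2 + (-3.5)^2) = 3.79


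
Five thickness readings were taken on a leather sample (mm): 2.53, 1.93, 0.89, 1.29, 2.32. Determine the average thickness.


1.79 mm

Sum = 2.53 + 1.93 + 0.89 + 1.29 + 2.32 = 8.96
Average = 8.96 / 5 = 1.79 mm


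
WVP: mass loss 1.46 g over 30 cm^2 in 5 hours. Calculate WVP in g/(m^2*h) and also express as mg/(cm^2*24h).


WVP = 97.33 g/(m^2*h)
Daily rate = 233.60 mg/(cm^2*24h)

WVP = 1.46 / (30 x 5) x 10000 = 97.33 g/(m^2*h)
Mass loss in mg = 1.46 x 1000 = 1460 mg
Per cm^2 per 24h in mg: 1460 x 24 / (30 x 5) = 35040 / 150 = 233.60 mg/(cm^2*24h)


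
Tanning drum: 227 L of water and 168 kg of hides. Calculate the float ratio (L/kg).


Float ratio = water / hide weight
Ratio = 227 / 168 = 1.4


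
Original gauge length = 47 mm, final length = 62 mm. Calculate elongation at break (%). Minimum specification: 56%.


Extension = 62 - 47 = 15 mm
Elongation = 15 / 47 x 100 = 31.9%
Minimum required: 56%
Meets specification: No


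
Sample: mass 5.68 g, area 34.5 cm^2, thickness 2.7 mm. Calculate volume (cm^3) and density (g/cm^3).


Volume = 9.315 cm^3
Density = 0.610 g/cm^3

Thickness in cm = 2.7 / 10 = 0.27 cm
Volume = 34.5 x 0.27 = 9.315 cm^3
Density = 5.68 / 9.315 = 0.610 g/cm^3


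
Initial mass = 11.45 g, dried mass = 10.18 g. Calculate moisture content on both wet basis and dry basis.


Wet basis = 11.1%
Dry basis = 12.5%


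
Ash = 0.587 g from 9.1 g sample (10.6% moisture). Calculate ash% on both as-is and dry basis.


As-is ash% = 0.587 / 9.1 x 100 = 6.45%
Dry mass = 9.1 x (100 - 10.6) / 100 = 8.1354 g
Dry-basis ash% = 0.587 / 8.1354 x 100 = 7.22%


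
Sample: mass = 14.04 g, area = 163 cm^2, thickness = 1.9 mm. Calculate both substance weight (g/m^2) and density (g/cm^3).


SW = 14.04 / 163 x 10000 = 861.3 g/m^2
Volume = 163 x 1.9 / 10 = 30.97 cm^3
Density = 14.04 / 30.97 = 0.453 g/cm^3


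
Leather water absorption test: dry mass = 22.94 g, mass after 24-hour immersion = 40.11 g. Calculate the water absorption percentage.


Water absorbed = 40.11 - 22.94 = 17.17 g
WA% = 17.17 / 22.94 x 100 = 74.8%


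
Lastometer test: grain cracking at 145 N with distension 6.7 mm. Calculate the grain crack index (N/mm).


21.6 N/mm

Grain crack index = force / distension
Index = 145 / 6.7 = 21.6 N/mm


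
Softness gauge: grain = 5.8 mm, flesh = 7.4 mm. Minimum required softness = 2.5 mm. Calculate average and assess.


Average = (5.8 + 7.4) / 2 = 6.60 mm
Minimum = 2.5 mm
Meets requirement: Yes


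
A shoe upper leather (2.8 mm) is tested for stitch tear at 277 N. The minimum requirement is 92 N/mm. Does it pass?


STS = 98.9 N/mm
Passes: Yes


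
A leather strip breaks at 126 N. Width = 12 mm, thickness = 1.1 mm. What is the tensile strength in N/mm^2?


Cross-sectional area = 12 x 1.1 = 13.2 mm^2
Tensile strength = 126 / 13.2 = 9.55 N/mm^2


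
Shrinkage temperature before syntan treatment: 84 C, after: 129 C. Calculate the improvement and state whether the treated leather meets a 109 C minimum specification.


Improvement = 129 - 84 = 45 C
Spec check: 129 C >= 109 C? Yes


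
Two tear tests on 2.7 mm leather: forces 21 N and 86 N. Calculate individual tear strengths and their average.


Tear 1 = 21 / 2.7 = 7.8 N/mm
Tear 2 = 86 / 2.7 = 31.9 N/mm
Average = (7.8 + 31.9) / 2 = 19.9 N/mm


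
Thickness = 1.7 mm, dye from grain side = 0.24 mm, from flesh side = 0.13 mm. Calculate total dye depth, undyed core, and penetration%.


Total dyed = 0.24 + 0.13 = 0.37 mm
Undyed core = 1.7 - 0.37 = 1.33 mm
Penetration = 0.37 / 1.7 x 100 = 21.8%


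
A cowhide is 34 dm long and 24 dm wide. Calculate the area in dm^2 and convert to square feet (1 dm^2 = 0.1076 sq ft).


Area = 34 x 24 = 816 dm^2
Conversion: 816 x 0.1076 = 87.80 sq ft


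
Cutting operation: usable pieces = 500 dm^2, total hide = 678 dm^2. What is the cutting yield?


73.7%


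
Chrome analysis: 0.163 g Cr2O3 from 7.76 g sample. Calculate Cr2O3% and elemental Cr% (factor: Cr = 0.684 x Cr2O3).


Cr2O3% = 0.163 / 7.76 x 100 = 2.10%
Cr% = 2.10 x 0.684 = 1.44%


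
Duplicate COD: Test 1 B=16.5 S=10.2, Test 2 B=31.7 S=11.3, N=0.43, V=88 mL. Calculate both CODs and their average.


COD1 = (16.5 - 10.2) x 0.43 x 8000 / 88 = 246.3 mg/L
COD2 = (31.7 - 11.3) x 0.43 x 8000 / 88 = 797.5 mg/L
Average = (246.3 + 797.5) / 2 = 521.9 mg/L
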